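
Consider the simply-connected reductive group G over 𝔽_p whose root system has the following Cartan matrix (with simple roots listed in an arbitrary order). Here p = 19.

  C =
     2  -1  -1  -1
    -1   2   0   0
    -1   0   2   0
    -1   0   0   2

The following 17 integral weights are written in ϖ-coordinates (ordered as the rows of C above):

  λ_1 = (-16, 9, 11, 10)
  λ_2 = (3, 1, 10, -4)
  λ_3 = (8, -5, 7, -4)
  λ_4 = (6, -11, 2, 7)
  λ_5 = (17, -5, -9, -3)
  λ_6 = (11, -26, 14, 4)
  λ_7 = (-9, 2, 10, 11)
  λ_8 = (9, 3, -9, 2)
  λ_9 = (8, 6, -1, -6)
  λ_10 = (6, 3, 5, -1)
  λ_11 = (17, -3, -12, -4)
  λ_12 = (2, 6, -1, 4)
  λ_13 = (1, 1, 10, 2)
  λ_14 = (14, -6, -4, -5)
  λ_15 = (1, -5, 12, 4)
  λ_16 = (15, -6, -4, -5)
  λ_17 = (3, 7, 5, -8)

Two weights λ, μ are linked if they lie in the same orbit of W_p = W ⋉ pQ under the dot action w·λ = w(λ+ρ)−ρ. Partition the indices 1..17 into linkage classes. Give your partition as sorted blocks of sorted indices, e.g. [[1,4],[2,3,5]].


Cartan matrix: type D_4 (|W|=192); un-permuting the 4 rows.

Each λ_j+ρ reduced to Ā_19; 4-tuples below use C's row order:

  1: (3, 5, 3, 4)
  2: (1, 2, 11, 3)
  3: (2, 4, 8, 3)
  4: (3, 7, 0, 5)
  5: (1, 4, 8, 2)
  6: (2, 4, 6, 0)
  7: (3, 5, 3, 4)
  8: (2, 4, 8, 3)
  9: (3, 7, 0, 5)
  10: (2, 4, 6, 0)
  11: (1, 2, 11, 3)
  12: (3, 7, 0, 5)
  13: (1, 2, 11, 3)
  14: (3, 5, 3, 4)
  15: (1, 2, 11, 3)
  16: (3, 5, 3, 4)
  17: (3, 5, 3, 4)

The 17 indices split into 6 linkage classes (same alcove rep ⇔ same W_19-dot-orbit):

[[1, 7, 14, 16, 17], [2, 11, 13, 15], [3, 8], [4, 9, 12], [5], [6, 10]]


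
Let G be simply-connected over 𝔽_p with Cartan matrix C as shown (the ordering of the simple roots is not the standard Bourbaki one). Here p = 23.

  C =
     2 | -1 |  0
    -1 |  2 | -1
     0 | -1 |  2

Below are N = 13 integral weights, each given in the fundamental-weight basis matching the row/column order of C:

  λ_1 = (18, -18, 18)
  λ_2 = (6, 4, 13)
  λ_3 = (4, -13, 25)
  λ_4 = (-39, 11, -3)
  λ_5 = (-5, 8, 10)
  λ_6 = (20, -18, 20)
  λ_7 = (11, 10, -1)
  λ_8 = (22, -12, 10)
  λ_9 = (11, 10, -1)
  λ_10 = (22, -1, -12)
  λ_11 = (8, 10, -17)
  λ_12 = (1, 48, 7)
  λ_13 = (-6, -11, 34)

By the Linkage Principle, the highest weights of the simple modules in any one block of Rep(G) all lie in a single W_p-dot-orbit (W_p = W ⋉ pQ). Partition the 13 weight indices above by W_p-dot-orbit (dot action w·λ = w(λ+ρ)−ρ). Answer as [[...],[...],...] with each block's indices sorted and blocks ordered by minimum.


C ↔ A_3 under row/col permutation; |W(A_3)| = 24.

λ_j+ρ reflected into Ā_23 (⟨·,θ^∨⟩≤23); 3-tuples as given:

  λ_1+ρ ↦ (2, 17, 2);  λ_2+ρ ↦ (4, 5, 11);  λ_3+ρ ↦ (4, 5, 11);  λ_4+ρ ↦ (2, 3, 8);  λ_5+ρ ↦ (4, 5, 11);  λ_6+ρ ↦ (2, 17, 2);  λ_7+ρ ↦ (12, 11, 0);  λ_8+ρ ↦ (12, 11, 0);  λ_9+ρ ↦ (12, 11, 0);  λ_10+ρ ↦ (12, 11, 0);  λ_11+ρ ↦ (4, 5, 11);  λ_12+ρ ↦ (2, 3, 8);  λ_13+ρ ↦ (2, 3, 8)

Linkage partition of the 13 weights (4 classes, p=23):

[[1, 6], [2, 3, 5, 11], [4, 12, 13], [7, 8, 9, 10]]


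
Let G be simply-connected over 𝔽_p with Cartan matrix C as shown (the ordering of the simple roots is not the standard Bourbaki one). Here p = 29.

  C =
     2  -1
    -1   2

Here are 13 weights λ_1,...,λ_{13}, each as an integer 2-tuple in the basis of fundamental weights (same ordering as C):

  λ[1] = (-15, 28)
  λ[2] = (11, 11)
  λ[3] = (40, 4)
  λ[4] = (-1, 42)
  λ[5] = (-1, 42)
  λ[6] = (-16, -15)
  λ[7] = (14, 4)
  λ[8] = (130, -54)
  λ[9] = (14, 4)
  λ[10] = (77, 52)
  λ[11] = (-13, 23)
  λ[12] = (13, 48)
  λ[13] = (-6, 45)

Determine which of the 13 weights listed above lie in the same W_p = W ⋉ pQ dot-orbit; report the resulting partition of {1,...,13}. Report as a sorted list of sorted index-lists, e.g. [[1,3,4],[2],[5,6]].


A_2 Cartan matrix, 2 simple roots permuted; ρ=(1,1).

λ_j+ρ reflected into Ā_29 (⟨·,θ^∨⟩≤29); 2-tuples as given:

  [1] (14, 15) · [2] (12, 12) · [3] (12, 12) · [4] (14, 15) · [5] (14, 15) · [6] (14, 15) · [7] (15, 5) · [8] (15, 5) · [9] (15, 5) · [10] (15, 5) · [11] (12, 12) · [12] (15, 5) · [13] (12, 12)

Partition of {1..13} into 3 W_29-dot-orbits:

[[1, 4, 5, 6], [2, 3, 11, 13], [7, 8, 9, 10, 12]]


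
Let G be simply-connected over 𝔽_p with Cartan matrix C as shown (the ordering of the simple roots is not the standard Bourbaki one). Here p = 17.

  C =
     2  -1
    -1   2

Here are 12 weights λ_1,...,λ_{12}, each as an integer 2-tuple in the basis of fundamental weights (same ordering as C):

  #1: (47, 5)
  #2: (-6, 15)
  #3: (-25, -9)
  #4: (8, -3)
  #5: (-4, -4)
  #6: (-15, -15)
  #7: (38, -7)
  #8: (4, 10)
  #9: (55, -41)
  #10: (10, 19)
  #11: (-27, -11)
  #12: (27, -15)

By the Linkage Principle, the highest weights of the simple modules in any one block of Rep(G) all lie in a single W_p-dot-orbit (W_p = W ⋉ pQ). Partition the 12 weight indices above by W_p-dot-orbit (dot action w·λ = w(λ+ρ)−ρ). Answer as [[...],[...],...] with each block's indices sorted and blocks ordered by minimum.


Cartan matrix: type A_2 (|W|=6); un-permuting the 2 rows.

λ_j+ρ reflected into Ā_17 (⟨·,θ^∨⟩≤17); 2-tuples as given:

  λ_1+ρ ↦ (3, 3);  λ_2+ρ ↦ (5, 11);  λ_3+ρ ↦ (7, 2);  λ_4+ρ ↦ (7, 2);  λ_5+ρ ↦ (3, 3);  λ_6+ρ ↦ (3, 3);  λ_7+ρ ↦ (5, 11);  λ_8+ρ ↦ (5, 11);  λ_9+ρ ↦ (5, 11);  λ_10+ρ ↦ (3, 3);  λ_11+ρ ↦ (7, 2);  λ_12+ρ ↦ (3, 3)

Grouping the 12 weights by Ā_17-representative: 3 linkage classes.

[[1, 5, 6, 10, 12], [2, 7, 8, 9], [3, 4, 11]]


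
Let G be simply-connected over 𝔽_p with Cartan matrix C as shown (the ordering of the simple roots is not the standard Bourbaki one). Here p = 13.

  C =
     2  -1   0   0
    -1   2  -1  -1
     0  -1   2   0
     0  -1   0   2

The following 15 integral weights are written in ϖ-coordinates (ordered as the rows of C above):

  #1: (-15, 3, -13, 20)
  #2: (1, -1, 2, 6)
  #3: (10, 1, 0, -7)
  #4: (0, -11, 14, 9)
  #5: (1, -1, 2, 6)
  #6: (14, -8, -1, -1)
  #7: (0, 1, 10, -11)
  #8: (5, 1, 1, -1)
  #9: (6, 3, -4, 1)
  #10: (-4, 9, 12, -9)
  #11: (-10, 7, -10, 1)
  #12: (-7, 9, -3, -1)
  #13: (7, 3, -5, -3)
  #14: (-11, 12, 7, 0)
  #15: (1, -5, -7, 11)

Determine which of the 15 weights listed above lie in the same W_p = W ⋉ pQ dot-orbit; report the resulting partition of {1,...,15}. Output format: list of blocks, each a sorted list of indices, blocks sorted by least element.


Cartan matrix: type D_4 (|W|=192); un-permuting the 4 rows.

λ_j+ρ reflected into Ā_13 (⟨·,θ^∨⟩≤13); 4-tuples as given:

  1: (1, 0, 1, 8) · 2: (2, 0, 3, 7) · 3: (7, 0, 3, 2) · 4: (7, 0, 3, 2) · 5: (2, 0, 3, 7) · 6: (1, 5, 0, 0) · 7: (7, 0, 3, 2) · 8: (6, 2, 2, 0) · 9: (7, 0, 3, 2) · 10: (7, 0, 3, 2) · 11: (1, 0, 1, 8) · 12: (6, 2, 2, 0) · 13: (6, 2, 2, 0) · 14: (1, 0, 1, 8) · 15: (6, 2, 2, 0)

Linkage partition of the 15 weights (5 classes, p=13):

[[1, 11, 14], [2, 5], [3, 4, 7, 9, 10], [6], [8, 12, 13, 15]]


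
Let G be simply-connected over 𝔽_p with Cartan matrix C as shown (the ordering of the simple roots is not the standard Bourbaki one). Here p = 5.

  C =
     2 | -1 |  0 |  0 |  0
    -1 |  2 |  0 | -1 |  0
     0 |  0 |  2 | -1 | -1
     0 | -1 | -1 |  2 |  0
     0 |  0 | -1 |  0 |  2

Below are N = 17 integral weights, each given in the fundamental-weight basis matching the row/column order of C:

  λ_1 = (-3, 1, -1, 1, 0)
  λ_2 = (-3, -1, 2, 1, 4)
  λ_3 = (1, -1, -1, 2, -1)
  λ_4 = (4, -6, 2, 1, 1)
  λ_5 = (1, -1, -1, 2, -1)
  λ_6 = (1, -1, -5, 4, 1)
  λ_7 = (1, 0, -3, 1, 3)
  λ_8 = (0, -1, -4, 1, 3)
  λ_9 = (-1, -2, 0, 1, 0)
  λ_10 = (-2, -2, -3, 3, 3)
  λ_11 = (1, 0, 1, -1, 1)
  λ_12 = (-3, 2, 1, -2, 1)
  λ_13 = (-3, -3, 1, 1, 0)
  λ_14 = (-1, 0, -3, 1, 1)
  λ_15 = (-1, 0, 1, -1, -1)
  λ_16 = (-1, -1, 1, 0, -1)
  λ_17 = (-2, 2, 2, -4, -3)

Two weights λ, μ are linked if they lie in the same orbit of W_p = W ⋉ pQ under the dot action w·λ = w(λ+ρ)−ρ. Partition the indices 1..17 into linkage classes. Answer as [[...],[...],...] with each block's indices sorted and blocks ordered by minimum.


Root system A_5: the 5×5 matrix C matches after relabeling.

Alcove-folded reps (p=5, 17 weights, presented ϖ-order):

  1: (2, 0, 0, 2, 1);  2: (2, 0, 0, 3, 0);  3: (2, 0, 0, 3, 0);  4: (2, 0, 0, 3, 0);  5: (2, 0, 0, 3, 0);  6: (0, 0, 2, 1, 0);  7: (0, 1, 2, 0, 0);  8: (0, 1, 2, 0, 1);  9: (1, 0, 1, 1, 1);  10: (0, 1, 2, 0, 1);  11: (0, 1, 2, 0, 0);  12: (1, 0, 1, 1, 1);  13: (2, 0, 0, 2, 1);  14: (0, 1, 2, 0, 0);  15: (0, 1, 2, 0, 0);  16: (0, 0, 2, 1, 0);  17: (0, 1, 2, 0, 0)

6 distinct reps among the 17 weights ⇒ 6 W_5-linkage classes:

[[1, 13], [2, 3, 4, 5], [6, 16], [7, 11, 14, 15, 17], [8, 10], [9, 12]]


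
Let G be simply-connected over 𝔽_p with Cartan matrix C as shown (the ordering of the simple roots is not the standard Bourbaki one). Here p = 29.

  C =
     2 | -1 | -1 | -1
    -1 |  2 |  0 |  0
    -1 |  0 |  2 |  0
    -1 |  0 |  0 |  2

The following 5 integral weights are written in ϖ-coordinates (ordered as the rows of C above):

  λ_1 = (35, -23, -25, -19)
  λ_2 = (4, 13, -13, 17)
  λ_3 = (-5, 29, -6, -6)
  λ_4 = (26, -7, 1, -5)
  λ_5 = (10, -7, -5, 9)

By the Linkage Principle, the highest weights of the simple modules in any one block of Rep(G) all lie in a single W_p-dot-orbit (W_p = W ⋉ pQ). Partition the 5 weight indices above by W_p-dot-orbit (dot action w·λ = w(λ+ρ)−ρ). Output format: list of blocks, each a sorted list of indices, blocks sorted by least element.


C ↔ D_4 under row/col permutation; |W(D_4)| = 192.

Alcove-folded reps (p=29, 5 weights, presented ϖ-order):

  [1] (1, 6, 4, 10) · [2] (1, 6, 4, 10) · [3] (3, 12, 5, 5) · [4] (0, 6, 2, 4) · [5] (1, 6, 4, 10)

3 distinct reps among the 5 weights ⇒ 3 W_29-linkage classes:

[[1, 2, 5], [3], [4]]


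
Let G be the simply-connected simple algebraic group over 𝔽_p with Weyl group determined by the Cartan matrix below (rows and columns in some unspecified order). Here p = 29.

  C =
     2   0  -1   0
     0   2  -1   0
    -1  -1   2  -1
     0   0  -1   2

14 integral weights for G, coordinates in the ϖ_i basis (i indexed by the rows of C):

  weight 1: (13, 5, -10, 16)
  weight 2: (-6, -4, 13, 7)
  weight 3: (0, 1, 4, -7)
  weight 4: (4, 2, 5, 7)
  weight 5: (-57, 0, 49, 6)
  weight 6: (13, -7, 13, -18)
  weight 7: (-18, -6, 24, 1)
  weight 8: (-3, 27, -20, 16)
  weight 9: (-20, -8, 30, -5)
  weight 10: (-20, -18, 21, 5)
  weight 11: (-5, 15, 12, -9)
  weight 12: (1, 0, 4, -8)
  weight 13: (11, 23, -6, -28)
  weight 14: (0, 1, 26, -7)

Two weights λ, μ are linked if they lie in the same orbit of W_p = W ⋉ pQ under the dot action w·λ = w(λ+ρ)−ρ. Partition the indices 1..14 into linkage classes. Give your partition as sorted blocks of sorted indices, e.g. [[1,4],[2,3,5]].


C ↔ D_4 under row/col permutation; |W(D_4)| = 192.

Folding the 14 weights λ_j+ρ into Ā_29 (reps in the given 4-coord order):

  [1] (5, 3, 6, 8) · [2] (5, 3, 6, 8) · [3] (0, 1, 1, 5) · [4] (5, 3, 6, 8) · [5] (0, 1, 1, 5) · [6] (5, 3, 6, 8) · [7] (17, 5, 2, 2) · [8] (17, 5, 2, 2) · [9] (17, 5, 2, 2) · [10] (5, 3, 6, 8) · [11] (4, 16, 0, 8) · [12] (0, 1, 1, 5) · [13] (17, 5, 2, 2) · [14] (0, 1, 1, 5)

4 distinct reps among the 14 weights ⇒ 4 W_29-linkage classes:

[[1, 2, 4, 6, 10], [3, 5, 12, 14], [7, 8, 9, 13], [11]]


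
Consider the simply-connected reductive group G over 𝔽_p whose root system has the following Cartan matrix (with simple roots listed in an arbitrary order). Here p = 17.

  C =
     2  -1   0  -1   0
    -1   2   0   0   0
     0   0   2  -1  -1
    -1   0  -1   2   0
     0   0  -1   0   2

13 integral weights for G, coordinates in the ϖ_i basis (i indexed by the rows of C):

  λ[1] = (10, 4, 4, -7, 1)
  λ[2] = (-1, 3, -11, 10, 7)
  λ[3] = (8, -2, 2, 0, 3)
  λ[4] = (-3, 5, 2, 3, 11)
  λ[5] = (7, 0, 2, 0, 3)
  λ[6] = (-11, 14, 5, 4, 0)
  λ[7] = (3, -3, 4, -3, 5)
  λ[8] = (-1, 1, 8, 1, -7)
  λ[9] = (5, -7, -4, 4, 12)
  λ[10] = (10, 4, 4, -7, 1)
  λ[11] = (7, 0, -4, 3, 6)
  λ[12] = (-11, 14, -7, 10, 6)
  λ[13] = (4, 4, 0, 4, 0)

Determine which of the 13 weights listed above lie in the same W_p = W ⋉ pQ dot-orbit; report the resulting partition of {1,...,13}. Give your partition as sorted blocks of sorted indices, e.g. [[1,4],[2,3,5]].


Root system A_5: the 5×5 matrix C matches after relabeling.

Folding the 13 weights λ_j+ρ into Ā_17 (reps in the given 5-coord order):

  1: (5, 5, 1, 5, 1)
  2: (0, 4, 8, 1, 2)
  3: (8, 1, 3, 1, 4)
  4: (0, 2, 3, 2, 6)
  5: (8, 1, 3, 1, 4)
  6: (5, 5, 1, 5, 1)
  7: (0, 2, 3, 2, 6)
  8: (0, 2, 3, 2, 6)
  9: (0, 2, 3, 2, 6)
  10: (5, 5, 1, 5, 1)
  11: (8, 1, 3, 1, 4)
  12: (5, 5, 1, 5, 1)
  13: (5, 5, 1, 5, 1)

Partition of {1..13} into 4 W_17-dot-orbits:

[[1, 6, 10, 12, 13], [2], [3, 5, 11], [4, 7, 8, 9]]


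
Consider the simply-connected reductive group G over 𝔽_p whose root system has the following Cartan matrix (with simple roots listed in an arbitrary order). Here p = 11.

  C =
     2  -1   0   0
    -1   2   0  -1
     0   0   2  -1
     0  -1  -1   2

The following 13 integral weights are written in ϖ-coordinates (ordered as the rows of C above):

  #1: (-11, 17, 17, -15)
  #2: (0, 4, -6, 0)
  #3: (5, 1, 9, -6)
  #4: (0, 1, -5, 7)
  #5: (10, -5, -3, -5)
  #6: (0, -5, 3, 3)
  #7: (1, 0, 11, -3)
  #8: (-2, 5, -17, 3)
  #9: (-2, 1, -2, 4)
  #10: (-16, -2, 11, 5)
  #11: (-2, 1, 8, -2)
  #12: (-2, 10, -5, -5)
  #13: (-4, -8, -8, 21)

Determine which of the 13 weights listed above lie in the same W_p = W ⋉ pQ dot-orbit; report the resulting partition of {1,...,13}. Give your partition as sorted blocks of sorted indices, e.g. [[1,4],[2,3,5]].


Dynkin diagram of C (from the 6 off-diagonal −1 entries): A_4.

Folding the 13 weights λ_j+ρ into Ā_11 (reps in the given 4-coord order):

  1: (3, 1, 4, 0) · 2: (1, 1, 1, 4) · 3: (1, 3, 3, 2) · 4: (1, 2, 4, 4) · 5: (1, 2, 4, 4) · 6: (3, 1, 4, 0) · 7: (1, 0, 8, 1) · 8: (1, 1, 1, 4) · 9: (1, 1, 1, 4) · 10: (1, 1, 1, 4) · 11: (1, 0, 8, 1) · 12: (1, 2, 4, 4) · 13: (3, 1, 4, 0)

Linkage partition of the 13 weights (5 classes, p=11):

[[1, 6, 13], [2, 8, 9, 10], [3], [4, 5, 12], [7, 11]]


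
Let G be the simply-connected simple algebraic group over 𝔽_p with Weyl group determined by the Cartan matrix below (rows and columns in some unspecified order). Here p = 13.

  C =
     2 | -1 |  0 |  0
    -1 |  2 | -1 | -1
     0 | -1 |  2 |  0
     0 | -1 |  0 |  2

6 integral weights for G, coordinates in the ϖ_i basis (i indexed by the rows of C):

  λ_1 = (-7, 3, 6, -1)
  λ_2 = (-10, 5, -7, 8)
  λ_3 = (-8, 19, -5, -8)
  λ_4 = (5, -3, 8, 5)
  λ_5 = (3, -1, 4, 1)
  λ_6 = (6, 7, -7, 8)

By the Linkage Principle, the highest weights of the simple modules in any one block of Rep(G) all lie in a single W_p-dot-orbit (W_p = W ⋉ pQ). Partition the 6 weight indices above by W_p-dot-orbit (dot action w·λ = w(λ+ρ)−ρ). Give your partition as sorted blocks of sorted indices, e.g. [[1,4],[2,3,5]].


Dynkin diagram of C (from the 6 off-diagonal −1 entries): D_4.

Each λ_j+ρ reduced to Ā_13; 4-tuples below use C's row order:

    λ_1+ρ ↦ (4, 0, 5, 2)
    λ_2+ρ ↦ (0, 4, 3, 0)
    λ_3+ρ ↦ (0, 4, 3, 0)
    λ_4+ρ ↦ (0, 4, 3, 0)
    λ_5+ρ ↦ (4, 0, 5, 2)
    λ_6+ρ ↦ (4, 0, 5, 2)

2 distinct reps among the 6 weights ⇒ 2 W_13-linkage classes:

[[1, 5, 6], [2, 3, 4]]


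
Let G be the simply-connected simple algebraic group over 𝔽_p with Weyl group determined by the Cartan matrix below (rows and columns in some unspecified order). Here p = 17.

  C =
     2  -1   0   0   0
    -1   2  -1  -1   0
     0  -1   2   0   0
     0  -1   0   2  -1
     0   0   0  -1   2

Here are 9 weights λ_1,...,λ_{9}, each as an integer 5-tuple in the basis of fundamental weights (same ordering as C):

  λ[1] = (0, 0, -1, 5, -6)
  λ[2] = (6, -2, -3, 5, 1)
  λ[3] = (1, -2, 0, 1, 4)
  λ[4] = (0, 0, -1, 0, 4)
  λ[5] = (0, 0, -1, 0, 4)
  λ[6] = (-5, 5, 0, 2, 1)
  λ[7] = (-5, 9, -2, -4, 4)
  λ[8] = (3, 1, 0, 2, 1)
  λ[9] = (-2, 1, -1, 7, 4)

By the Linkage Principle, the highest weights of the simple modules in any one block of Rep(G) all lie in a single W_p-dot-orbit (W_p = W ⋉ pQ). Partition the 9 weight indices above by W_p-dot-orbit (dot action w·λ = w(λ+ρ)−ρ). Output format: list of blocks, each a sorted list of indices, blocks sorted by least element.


Dynkin diagram of C (from the 8 off-diagonal −1 entries): D_5.

Alcove-folded reps (p=17, 9 weights, presented ϖ-order):

  λ_1 → (1, 1, 0, 1, 5);  λ_2 → (4, 2, 1, 3, 2);  λ_3 → (1, 1, 0, 1, 5);  λ_4 → (1, 1, 0, 1, 5);  λ_5 → (1, 1, 0, 1, 5);  λ_6 → (4, 2, 1, 3, 2);  λ_7 → (4, 2, 1, 3, 2);  λ_8 → (4, 2, 1, 3, 2);  λ_9 → (1, 1, 0, 1, 5)

The 9 indices split into 2 linkage classes (same alcove rep ⇔ same W_17-dot-orbit):

[[1, 3, 4, 5, 9], [2, 6, 7, 8]]


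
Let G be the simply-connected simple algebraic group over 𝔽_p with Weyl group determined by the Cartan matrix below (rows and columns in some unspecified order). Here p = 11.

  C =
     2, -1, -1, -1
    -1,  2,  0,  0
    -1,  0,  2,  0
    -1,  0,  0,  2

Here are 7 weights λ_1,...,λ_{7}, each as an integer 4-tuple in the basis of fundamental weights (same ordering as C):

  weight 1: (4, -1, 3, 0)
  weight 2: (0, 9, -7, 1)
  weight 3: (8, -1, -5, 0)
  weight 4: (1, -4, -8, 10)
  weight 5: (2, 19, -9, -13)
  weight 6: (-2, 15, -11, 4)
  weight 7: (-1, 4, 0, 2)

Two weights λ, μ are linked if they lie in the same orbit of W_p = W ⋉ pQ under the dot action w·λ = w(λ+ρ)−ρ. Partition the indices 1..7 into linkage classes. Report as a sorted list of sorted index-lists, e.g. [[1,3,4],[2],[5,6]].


C ↔ D_4 under row/col permutation; |W(D_4)| = 192.

Ā_11 reps of the 7 weights (D_4, coords as presented):

    λ_1+ρ ↦ (1, 0, 4, 1)
    λ_2+ρ ↦ (0, 5, 1, 3)
    λ_3+ρ ↦ (1, 0, 4, 1)
    λ_4+ρ ↦ (0, 5, 1, 3)
    λ_5+ρ ↦ (0, 5, 1, 3)
    λ_6+ρ ↦ (1, 0, 4, 1)
    λ_7+ρ ↦ (0, 5, 1, 3)

2 distinct reps among the 7 weights ⇒ 2 W_11-linkage classes:

[[1, 3, 6], [2, 4, 5, 7]]


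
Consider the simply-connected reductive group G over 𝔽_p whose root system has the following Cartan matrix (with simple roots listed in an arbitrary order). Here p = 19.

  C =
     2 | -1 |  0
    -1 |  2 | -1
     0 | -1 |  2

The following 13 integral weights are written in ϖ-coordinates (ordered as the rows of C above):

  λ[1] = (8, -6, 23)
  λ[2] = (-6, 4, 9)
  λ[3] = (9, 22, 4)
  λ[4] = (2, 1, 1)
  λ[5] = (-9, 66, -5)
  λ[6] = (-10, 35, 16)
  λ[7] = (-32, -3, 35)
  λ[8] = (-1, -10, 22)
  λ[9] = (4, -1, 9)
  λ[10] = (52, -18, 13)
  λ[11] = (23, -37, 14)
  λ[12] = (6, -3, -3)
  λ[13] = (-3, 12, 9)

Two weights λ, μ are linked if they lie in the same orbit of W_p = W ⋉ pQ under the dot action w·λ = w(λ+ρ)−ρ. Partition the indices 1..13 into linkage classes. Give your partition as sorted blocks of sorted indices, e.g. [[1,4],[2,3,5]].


Dynkin diagram of C (from the 4 off-diagonal −1 entries): A_3.

Folding the 13 weights λ_j+ρ into Ā_19 (reps in the given 3-coord order):

  [1] (5, 0, 10)
  [2] (5, 0, 10)
  [3] (5, 0, 10)
  [4] (3, 2, 2)
  [5] (2, 9, 6)
  [6] (2, 9, 6)
  [7] (3, 2, 2)
  [8] (5, 0, 10)
  [9] (5, 0, 10)
  [10] (3, 2, 2)
  [11] (3, 2, 2)
  [12] (3, 2, 2)
  [13] (2, 9, 6)

Grouping the 13 weights by Ā_19-representative: 3 linkage classes.

[[1, 2, 3, 8, 9], [4, 7, 10, 11, 12], [5, 6, 13]]


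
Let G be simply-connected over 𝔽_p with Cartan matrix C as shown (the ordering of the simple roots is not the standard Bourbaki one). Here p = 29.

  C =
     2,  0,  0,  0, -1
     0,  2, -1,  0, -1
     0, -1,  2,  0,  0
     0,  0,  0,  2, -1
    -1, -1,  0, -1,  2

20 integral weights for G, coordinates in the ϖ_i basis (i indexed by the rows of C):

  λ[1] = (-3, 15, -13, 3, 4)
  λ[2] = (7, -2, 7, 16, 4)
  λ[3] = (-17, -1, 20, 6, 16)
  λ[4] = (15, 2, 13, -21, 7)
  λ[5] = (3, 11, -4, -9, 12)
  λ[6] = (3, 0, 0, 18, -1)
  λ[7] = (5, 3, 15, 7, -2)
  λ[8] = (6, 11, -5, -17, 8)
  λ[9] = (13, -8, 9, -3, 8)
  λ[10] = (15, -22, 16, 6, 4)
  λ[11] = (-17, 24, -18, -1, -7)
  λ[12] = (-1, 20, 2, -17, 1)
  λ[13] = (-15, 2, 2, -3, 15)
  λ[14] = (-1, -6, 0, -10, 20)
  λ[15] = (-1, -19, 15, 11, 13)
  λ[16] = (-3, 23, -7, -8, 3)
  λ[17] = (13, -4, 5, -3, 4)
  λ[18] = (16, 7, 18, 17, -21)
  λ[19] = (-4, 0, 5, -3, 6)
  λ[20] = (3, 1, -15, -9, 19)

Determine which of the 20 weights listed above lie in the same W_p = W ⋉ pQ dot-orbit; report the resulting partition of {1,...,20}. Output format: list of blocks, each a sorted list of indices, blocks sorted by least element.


C ↔ D_5 under row/col permutation; |W(D_5)| = 1920.

Each λ_j+ρ reduced to Ā_29; 5-tuples below use C's row order:

  λ_1+ρ ↦ (2, 1, 12, 4, 3) · λ_2+ρ ↦ (0, 1, 4, 9, 7) · λ_3+ρ ↦ (0, 1, 4, 9, 7) · λ_4+ρ ↦ (4, 3, 2, 8, 0) · λ_5+ρ ↦ (4, 3, 2, 8, 0) · λ_6+ρ ↦ (4, 1, 1, 19, 0) · λ_7+ρ ↦ (2, 1, 12, 4, 3) · λ_8+ρ ↦ (0, 1, 4, 9, 7) · λ_9+ρ ↦ (14, 3, 3, 2, 0) · λ_10+ρ ↦ (0, 1, 4, 9, 7) · λ_11+ρ ↦ (14, 3, 3, 2, 0) · λ_12+ρ ↦ (14, 3, 3, 2, 0) · λ_13+ρ ↦ (14, 3, 3, 2, 0) · λ_14+ρ ↦ (0, 1, 4, 9, 7) · λ_15+ρ ↦ (4, 3, 2, 8, 0) · λ_16+ρ ↦ (3, 1, 6, 2, 2) · λ_17+ρ ↦ (14, 3, 3, 2, 0) · λ_18+ρ ↦ (3, 1, 6, 2, 2) · λ_19+ρ ↦ (3, 1, 6, 2, 2) · λ_20+ρ ↦ (4, 3, 2, 8, 0)

Linkage partition of the 20 weights (6 classes, p=29):

[[1, 7], [2, 3, 8, 10, 14], [4, 5, 15, 20], [6], [9, 11, 12, 13, 17], [16, 18, 19]]


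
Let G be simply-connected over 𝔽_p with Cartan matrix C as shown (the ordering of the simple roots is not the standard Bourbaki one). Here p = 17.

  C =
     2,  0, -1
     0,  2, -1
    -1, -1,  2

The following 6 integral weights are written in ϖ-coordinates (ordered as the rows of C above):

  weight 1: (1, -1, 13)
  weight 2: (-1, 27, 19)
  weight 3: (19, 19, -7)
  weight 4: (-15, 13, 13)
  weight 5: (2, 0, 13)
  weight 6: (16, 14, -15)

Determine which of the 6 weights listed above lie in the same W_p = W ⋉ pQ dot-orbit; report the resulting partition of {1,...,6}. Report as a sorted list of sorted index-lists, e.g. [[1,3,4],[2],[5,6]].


A_3 Cartan matrix, 3 simple roots permuted; ρ=(1,1,1).

Folding the 6 weights λ_j+ρ into Ā_17 (reps in the given 3-coord order):

  1: (2, 0, 14) · 2: (3, 3, 0) · 3: (3, 3, 0) · 4: (3, 3, 0) · 5: (2, 0, 14) · 6: (2, 0, 14)

Partition of {1..6} into 2 W_17-dot-orbits:

[[1, 5, 6], [2, 3, 4]]


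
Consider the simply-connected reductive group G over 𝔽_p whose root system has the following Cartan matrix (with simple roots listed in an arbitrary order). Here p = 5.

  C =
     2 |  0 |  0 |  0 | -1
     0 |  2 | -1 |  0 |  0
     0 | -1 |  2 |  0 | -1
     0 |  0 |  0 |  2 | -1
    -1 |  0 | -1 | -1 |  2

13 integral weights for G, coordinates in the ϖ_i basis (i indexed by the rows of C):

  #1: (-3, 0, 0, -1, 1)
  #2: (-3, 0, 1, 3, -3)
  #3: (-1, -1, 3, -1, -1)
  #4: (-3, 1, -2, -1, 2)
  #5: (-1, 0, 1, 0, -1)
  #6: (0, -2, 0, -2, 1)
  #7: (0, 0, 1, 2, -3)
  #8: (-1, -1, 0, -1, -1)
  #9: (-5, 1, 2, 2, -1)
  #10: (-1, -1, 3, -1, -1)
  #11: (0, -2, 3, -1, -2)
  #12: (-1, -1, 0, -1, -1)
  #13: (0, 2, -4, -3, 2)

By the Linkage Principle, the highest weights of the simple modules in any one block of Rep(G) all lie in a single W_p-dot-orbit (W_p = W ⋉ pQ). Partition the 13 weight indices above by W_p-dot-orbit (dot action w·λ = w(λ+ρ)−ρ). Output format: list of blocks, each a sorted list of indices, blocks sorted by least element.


Dynkin diagram of C (from the 8 off-diagonal −1 entries): D_5.

λ_j+ρ reflected into Ā_5 (⟨·,θ^∨⟩≤5); 5-tuples as given:

  1: (2, 1, 1, 0, 0);  2: (2, 1, 1, 0, 0);  3: (0, 0, 1, 0, 0);  4: (2, 1, 1, 0, 0);  5: (0, 1, 1, 1, 0);  6: (1, 1, 0, 1, 1);  7: (1, 1, 0, 1, 1);  8: (0, 0, 1, 0, 0);  9: (0, 1, 1, 1, 0);  10: (0, 0, 1, 0, 0);  11: (0, 1, 1, 1, 0);  12: (0, 0, 1, 0, 0);  13: (1, 0, 1, 0, 1)

Linkage partition of the 13 weights (5 classes, p=5):

[[1, 2, 4], [3, 8, 10, 12], [5, 9, 11], [6, 7], [13]]


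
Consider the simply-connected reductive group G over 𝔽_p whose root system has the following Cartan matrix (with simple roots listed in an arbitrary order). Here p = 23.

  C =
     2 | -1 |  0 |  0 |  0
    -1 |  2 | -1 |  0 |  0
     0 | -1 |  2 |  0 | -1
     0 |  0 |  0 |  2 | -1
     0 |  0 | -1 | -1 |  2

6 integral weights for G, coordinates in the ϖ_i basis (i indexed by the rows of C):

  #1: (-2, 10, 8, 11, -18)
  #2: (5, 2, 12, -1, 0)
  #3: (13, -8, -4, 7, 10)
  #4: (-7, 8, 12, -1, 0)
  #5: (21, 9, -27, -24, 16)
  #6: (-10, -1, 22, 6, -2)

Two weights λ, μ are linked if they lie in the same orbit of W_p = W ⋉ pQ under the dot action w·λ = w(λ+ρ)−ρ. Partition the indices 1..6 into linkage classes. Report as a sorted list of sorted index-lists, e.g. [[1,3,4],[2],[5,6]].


Cartan matrix: type A_5 (|W|=720); un-permuting the 5 rows.

W_23-reps of the 6 weights in Ā_23 (same 5-coord order as C):

  [1] (1, 2, 8, 5, 4);  [2] (6, 3, 13, 0, 1);  [3] (4, 3, 7, 8, 1);  [4] (6, 3, 13, 0, 1);  [5] (6, 3, 13, 0, 1);  [6] (6, 3, 13, 0, 1)

The 6 indices split into 3 linkage classes (same alcove rep ⇔ same W_23-dot-orbit):

[[1], [2, 4, 5, 6], [3]]


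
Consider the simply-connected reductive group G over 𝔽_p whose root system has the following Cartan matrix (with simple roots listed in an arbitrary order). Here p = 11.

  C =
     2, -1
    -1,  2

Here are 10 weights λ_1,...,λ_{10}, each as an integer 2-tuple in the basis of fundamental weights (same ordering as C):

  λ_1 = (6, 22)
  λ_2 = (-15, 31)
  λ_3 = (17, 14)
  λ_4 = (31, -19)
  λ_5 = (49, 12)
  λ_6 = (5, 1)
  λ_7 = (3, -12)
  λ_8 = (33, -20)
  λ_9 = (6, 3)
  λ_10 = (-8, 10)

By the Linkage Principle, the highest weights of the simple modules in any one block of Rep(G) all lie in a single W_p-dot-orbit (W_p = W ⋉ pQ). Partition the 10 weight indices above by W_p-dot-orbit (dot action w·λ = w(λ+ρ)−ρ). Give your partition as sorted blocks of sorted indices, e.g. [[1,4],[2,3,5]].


C ↔ A_2 under row/col permutation; |W(A_2)| = 6.

W_11-reps of the 10 weights in Ā_11 (same 2-coord order as C):

  λ_1+ρ ↦ (3, 7) · λ_2+ρ ↦ (3, 7) · λ_3+ρ ↦ (7, 4) · λ_4+ρ ↦ (3, 7) · λ_5+ρ ↦ (6, 2) · λ_6+ρ ↦ (6, 2) · λ_7+ρ ↦ (7, 4) · λ_8+ρ ↦ (3, 7) · λ_9+ρ ↦ (7, 4) · λ_10+ρ ↦ (7, 4)

3 distinct reps among the 10 weights ⇒ 3 W_11-linkage classes:

[[1, 2, 4, 8], [3, 7, 9, 10], [5, 6]]


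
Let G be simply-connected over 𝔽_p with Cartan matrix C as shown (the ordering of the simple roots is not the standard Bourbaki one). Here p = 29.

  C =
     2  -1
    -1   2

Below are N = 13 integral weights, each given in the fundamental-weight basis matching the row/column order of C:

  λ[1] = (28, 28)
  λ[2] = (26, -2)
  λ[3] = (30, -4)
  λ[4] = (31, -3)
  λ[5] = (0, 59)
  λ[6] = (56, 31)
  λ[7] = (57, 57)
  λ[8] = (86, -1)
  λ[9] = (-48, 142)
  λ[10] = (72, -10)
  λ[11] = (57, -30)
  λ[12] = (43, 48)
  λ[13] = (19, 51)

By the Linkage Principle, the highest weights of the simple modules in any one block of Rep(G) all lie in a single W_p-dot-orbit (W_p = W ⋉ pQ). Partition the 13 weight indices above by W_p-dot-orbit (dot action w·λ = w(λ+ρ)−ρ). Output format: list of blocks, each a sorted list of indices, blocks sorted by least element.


A_2 Cartan matrix, 2 simple roots permuted; ρ=(1,1).

Ā_29 reps of the 13 weights (A_2, coords as presented):

  1: (0, 0);  2: (26, 1);  3: (26, 1);  4: (26, 1);  5: (26, 1);  6: (26, 1);  7: (0, 0);  8: (0, 0);  9: (2, 18);  10: (9, 14);  11: (0, 0);  12: (9, 14);  13: (9, 14)

Partition of {1..13} into 4 W_29-dot-orbits:

[[1, 7, 8, 11], [2, 3, 4, 5, 6], [9], [10, 12, 13]]


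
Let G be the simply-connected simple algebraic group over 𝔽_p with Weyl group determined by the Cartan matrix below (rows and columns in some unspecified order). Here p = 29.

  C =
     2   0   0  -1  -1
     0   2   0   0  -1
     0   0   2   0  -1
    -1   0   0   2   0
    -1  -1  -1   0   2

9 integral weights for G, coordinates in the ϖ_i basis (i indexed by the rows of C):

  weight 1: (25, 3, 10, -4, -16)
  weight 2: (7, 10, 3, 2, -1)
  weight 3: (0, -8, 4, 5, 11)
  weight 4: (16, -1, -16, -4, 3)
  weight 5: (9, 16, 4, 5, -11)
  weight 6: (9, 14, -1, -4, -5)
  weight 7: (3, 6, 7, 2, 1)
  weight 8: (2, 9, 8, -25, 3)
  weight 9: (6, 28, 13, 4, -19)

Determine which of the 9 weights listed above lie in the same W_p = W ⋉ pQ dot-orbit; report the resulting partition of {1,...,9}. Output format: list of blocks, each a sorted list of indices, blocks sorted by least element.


Type D_5, rank 5, |W|=1920; reorder rows/cols to standard.

Each λ_j+ρ reduced to Ā_29; 5-tuples below use C's row order:

    λ_1+ρ ↦ (3, 11, 4, 3, 0)
    λ_2+ρ ↦ (3, 11, 4, 3, 0)
    λ_3+ρ ↦ (0, 7, 5, 6, 5)
    λ_4+ρ ↦ (3, 11, 4, 3, 0)
    λ_5+ρ ↦ (0, 7, 5, 6, 5)
    λ_6+ρ ↦ (3, 11, 4, 3, 0)
    λ_7+ρ ↦ (3, 7, 8, 3, 2)
    λ_8+ρ ↦ (3, 7, 8, 3, 2)
    λ_9+ρ ↦ (3, 11, 4, 3, 0)

3 distinct reps among the 9 weights ⇒ 3 W_29-linkage classes:

[[1, 2, 4, 6, 9], [3, 5], [7, 8]]


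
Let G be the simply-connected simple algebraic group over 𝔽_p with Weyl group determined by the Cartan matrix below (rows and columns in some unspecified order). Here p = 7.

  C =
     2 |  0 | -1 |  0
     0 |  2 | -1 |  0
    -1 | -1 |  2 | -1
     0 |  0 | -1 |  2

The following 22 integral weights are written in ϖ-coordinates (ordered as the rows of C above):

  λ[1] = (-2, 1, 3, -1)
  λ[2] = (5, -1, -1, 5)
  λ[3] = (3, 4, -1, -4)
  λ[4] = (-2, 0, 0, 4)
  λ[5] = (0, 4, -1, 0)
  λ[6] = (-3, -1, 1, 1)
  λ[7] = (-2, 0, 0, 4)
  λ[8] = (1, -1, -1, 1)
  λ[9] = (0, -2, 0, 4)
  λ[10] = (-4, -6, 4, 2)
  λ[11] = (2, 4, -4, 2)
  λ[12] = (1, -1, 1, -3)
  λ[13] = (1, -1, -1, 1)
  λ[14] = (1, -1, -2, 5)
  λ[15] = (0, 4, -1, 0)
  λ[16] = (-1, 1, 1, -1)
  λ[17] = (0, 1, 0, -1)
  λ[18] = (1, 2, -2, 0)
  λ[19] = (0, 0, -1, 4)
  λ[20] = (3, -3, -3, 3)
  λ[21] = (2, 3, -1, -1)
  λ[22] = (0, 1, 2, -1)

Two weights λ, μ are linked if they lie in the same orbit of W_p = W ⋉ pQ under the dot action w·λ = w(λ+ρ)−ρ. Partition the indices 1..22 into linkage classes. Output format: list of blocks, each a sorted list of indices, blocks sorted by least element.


C ↔ D_4 under row/col permutation; |W(D_4)| = 192.

Ā_7 reps of the 22 weights (D_4, coords as presented):

    1: (1, 2, 1, 0)
    2: (1, 5, 0, 1)
    3: (1, 2, 1, 0)
    4: (1, 1, 0, 5)
    5: (1, 5, 0, 1)
    6: (2, 0, 0, 2)
    7: (1, 1, 0, 5)
    8: (2, 0, 0, 2)
    9: (1, 1, 0, 5)
    10: (0, 2, 2, 0)
    11: (0, 2, 2, 0)
    12: (2, 0, 0, 2)
    13: (2, 0, 0, 2)
    14: (1, 1, 0, 5)
    15: (1, 5, 0, 1)
    16: (0, 2, 2, 0)
    17: (1, 2, 1, 0)
    18: (1, 2, 1, 0)
    19: (1, 1, 0, 5)
    20: (0, 2, 2, 0)
    21: (3, 4, 0, 0)
    22: (1, 2, 1, 0)

Linkage partition of the 22 weights (6 classes, p=7):

[[1, 3, 17, 18, 22], [2, 5, 15], [4, 7, 9, 14, 19], [6, 8, 12, 13], [10, 11, 16, 20], [21]]


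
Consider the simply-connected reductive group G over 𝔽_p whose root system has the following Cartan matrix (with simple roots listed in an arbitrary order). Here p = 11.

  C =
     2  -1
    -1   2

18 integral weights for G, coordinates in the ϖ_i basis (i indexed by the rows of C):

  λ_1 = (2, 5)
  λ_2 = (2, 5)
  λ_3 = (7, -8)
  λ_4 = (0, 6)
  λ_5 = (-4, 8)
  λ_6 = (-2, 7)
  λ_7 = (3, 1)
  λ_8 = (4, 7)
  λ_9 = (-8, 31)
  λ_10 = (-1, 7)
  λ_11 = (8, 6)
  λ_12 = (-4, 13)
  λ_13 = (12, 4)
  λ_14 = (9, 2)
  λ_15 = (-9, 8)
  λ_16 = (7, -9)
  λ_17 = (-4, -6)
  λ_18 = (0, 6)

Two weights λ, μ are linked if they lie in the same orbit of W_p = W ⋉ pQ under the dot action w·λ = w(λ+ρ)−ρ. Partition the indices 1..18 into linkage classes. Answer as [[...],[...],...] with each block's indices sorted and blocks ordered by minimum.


Dynkin diagram of C (from the 2 off-diagonal −1 entries): A_2.

Folding the 18 weights λ_j+ρ into Ā_11 (reps in the given 2-coord order):

    [1] (3, 6)
    [2] (3, 6)
    [3] (1, 7)
    [4] (1, 7)
    [5] (3, 6)
    [6] (1, 7)
    [7] (4, 2)
    [8] (3, 6)
    [9] (1, 7)
    [10] (0, 8)
    [11] (4, 2)
    [12] (0, 8)
    [13] (4, 2)
    [14] (8, 1)
    [15] (8, 1)
    [16] (0, 8)
    [17] (5, 3)
    [18] (1, 7)

Linkage partition of the 18 weights (6 classes, p=11):

[[1, 2, 5, 8], [3, 4, 6, 9, 18], [7, 11, 13], [10, 12, 16], [14, 15], [17]]


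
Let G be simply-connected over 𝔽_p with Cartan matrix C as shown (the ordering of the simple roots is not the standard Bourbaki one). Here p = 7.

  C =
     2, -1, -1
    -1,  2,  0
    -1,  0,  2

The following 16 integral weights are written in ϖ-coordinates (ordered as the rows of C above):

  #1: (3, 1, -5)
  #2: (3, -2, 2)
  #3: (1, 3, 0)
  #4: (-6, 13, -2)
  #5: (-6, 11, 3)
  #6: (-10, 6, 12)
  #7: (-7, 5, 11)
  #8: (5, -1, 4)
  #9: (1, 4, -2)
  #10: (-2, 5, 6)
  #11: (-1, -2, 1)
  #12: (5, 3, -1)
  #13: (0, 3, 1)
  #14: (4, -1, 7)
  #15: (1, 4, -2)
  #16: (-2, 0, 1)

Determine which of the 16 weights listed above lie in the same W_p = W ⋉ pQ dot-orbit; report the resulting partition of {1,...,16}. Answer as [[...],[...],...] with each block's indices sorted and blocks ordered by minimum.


C ↔ A_3 under row/col permutation; |W(A_3)| = 24.

Folding the 16 weights λ_j+ρ into Ā_7 (reps in the given 3-coord order):

    1: (0, 2, 4)
    2: (3, 1, 3)
    3: (2, 4, 1)
    4: (1, 0, 1)
    5: (0, 2, 4)
    6: (1, 4, 2)
    7: (1, 5, 1)
    8: (2, 4, 1)
    9: (1, 5, 1)
    10: (1, 0, 1)
    11: (1, 0, 1)
    12: (3, 1, 3)
    13: (1, 4, 2)
    14: (1, 5, 1)
    15: (1, 5, 1)
    16: (1, 0, 1)

Partition of {1..16} into 6 W_7-dot-orbits:

[[1, 5], [2, 12], [3, 8], [4, 10, 11, 16], [6, 13], [7, 9, 14, 15]]


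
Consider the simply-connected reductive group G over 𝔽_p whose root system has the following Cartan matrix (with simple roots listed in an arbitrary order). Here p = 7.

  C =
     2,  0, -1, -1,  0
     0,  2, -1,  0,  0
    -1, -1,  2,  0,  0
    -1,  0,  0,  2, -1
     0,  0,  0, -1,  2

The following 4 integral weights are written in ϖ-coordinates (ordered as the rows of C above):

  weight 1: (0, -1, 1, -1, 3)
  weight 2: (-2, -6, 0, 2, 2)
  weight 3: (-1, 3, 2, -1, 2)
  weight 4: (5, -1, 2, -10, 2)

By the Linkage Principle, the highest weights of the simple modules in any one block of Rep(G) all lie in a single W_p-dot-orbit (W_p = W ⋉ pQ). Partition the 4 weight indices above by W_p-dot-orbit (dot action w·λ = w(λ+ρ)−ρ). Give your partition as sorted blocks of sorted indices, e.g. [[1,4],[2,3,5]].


Dynkin diagram of C (from the 8 off-diagonal −1 entries): A_5.

λ_j+ρ reflected into Ā_7 (⟨·,θ^∨⟩≤7); 5-tuples as given:

  λ_1 → (1, 0, 2, 0, 4) · λ_2 → (2, 0, 1, 2, 1) · λ_3 → (0, 1, 3, 0, 0) · λ_4 → (1, 0, 2, 0, 4)

The 4 indices split into 3 linkage classes (same alcove rep ⇔ same W_7-dot-orbit):

[[1, 4], [2], [3]]


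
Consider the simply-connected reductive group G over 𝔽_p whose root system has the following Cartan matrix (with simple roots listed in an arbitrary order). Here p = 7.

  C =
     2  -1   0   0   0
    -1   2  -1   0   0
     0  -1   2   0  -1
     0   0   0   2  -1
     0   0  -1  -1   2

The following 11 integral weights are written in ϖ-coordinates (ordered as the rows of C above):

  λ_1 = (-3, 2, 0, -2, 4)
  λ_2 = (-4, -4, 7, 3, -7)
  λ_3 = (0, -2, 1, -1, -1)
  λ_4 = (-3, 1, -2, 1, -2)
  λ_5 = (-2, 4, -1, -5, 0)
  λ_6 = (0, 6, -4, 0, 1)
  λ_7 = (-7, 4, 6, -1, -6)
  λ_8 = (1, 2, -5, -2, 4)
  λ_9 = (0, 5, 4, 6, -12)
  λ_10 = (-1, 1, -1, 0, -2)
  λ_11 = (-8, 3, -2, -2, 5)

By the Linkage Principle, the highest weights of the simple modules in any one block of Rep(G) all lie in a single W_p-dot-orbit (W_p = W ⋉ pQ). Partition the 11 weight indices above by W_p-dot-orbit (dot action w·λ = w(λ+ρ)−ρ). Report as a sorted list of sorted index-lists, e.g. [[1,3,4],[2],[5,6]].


A_5 Cartan matrix, 5 simple roots permuted; ρ=(1,1,1,1,1).

Each λ_j+ρ reduced to Ā_7; 5-tuples below use C's row order:

  λ_1 → (0, 1, 1, 1, 3) · λ_2 → (1, 1, 3, 1, 0) · λ_3 → (0, 1, 1, 0, 0) · λ_4 → (0, 1, 1, 0, 0) · λ_5 → (1, 1, 3, 1, 0) · λ_6 → (0, 4, 2, 1, 0) · λ_7 → (0, 1, 1, 0, 0) · λ_8 → (1, 1, 3, 1, 0) · λ_9 → (0, 4, 2, 1, 0) · λ_10 → (0, 1, 1, 0, 0) · λ_11 → (1, 1, 3, 1, 0)

These 11 weights hit 4 W_7-dot-orbits; sizes (1, 4, 4, 2):

[[1], [2, 5, 8, 11], [3, 4, 7, 10], [6, 9]]


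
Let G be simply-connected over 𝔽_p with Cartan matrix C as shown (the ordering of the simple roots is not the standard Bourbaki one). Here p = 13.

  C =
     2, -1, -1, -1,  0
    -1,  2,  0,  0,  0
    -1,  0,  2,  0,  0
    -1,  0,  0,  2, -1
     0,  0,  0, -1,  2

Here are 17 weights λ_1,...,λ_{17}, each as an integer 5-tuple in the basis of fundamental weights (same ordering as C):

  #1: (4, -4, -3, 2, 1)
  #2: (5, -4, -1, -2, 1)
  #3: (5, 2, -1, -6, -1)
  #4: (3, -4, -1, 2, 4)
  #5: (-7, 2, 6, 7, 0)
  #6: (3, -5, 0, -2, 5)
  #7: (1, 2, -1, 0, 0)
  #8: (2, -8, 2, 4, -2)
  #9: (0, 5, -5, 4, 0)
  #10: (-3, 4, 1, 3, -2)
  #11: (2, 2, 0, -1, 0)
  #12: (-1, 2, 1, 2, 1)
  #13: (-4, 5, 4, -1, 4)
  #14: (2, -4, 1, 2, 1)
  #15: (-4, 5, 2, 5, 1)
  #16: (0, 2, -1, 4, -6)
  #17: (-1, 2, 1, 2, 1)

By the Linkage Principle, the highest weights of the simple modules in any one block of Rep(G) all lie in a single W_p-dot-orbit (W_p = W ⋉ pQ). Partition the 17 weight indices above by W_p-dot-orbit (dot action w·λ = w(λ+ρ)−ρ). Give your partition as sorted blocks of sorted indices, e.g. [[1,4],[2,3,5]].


Root system D_5: the 5×5 matrix C matches after relabeling.

Each λ_j+ρ reduced to Ā_13; 5-tuples below use C's row order:

  λ_1 → (0, 3, 2, 3, 2)
  λ_2 → (2, 3, 0, 1, 1)
  λ_3 → (1, 3, 0, 0, 5)
  λ_4 → (1, 3, 0, 0, 5)
  λ_5 → (3, 3, 1, 0, 1)
  λ_6 → (1, 3, 0, 0, 5)
  λ_7 → (2, 3, 0, 1, 1)
  λ_8 → (3, 3, 1, 0, 1)
  λ_9 → (3, 3, 1, 0, 1)
  λ_10 → (2, 3, 0, 1, 1)
  λ_11 → (3, 3, 1, 0, 1)
  λ_12 → (0, 3, 2, 3, 2)
  λ_13 → (0, 3, 2, 3, 2)
  λ_14 → (0, 3, 2, 3, 2)
  λ_15 → (2, 3, 0, 1, 1)
  λ_16 → (1, 3, 0, 0, 5)
  λ_17 → (0, 3, 2, 3, 2)

Grouping the 17 weights by Ā_13-representative: 4 linkage classes.

[[1, 12, 13, 14, 17], [2, 7, 10, 15], [3, 4, 6, 16], [5, 8, 9, 11]]


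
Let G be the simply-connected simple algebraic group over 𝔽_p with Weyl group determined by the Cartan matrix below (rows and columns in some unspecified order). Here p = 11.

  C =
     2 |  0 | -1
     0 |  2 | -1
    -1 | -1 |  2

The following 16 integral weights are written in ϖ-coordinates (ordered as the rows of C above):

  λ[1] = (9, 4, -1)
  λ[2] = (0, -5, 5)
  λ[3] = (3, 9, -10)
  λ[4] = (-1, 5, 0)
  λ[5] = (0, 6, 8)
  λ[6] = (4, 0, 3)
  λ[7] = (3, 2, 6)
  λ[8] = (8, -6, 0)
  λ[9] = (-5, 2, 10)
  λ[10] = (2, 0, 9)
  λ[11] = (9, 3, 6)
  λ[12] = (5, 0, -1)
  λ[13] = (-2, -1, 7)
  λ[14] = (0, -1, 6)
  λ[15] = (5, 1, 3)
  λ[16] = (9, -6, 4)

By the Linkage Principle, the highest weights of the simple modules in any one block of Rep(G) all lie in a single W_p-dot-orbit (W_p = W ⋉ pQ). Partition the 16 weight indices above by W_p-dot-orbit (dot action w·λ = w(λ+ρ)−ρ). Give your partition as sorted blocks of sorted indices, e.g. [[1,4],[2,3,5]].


Dynkin diagram of C (from the 4 off-diagonal −1 entries): A_3.

Ā_11 reps of the 16 weights (A_3, coords as presented):

    λ_1 → (6, 1, 0)
    λ_2 → (1, 4, 2)
    λ_3 → (5, 1, 4)
    λ_4 → (0, 6, 1)
    λ_5 → (5, 1, 4)
    λ_6 → (5, 1, 4)
    λ_7 → (1, 0, 7)
    λ_8 → (5, 1, 4)
    λ_9 → (1, 0, 7)
    λ_10 → (0, 2, 8)
    λ_11 → (0, 6, 1)
    λ_12 → (6, 1, 0)
    λ_13 → (1, 0, 7)
    λ_14 → (1, 0, 7)
    λ_15 → (5, 1, 4)
    λ_16 → (6, 1, 0)

Linkage partition of the 16 weights (6 classes, p=11):

[[1, 12, 16], [2], [3, 5, 6, 8, 15], [4, 11], [7, 9, 13, 14], [10]]


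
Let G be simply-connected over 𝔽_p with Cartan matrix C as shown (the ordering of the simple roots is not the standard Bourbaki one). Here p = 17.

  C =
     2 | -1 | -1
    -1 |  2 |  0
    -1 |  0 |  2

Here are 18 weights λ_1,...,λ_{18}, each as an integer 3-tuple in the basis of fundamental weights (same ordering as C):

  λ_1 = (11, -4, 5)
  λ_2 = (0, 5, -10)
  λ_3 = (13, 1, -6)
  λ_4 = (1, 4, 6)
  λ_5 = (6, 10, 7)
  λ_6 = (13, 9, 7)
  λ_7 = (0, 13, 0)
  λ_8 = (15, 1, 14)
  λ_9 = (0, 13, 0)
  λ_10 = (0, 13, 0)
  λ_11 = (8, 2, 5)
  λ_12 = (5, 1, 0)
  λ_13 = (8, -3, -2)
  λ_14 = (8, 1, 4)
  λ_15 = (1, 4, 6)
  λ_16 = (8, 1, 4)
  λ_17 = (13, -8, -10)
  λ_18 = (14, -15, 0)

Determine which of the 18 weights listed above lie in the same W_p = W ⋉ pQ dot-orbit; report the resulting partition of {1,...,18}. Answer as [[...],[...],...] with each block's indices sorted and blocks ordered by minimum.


C ↔ A_3 under row/col permutation; |W(A_3)| = 24.

W_17-reps of the 18 weights in Ā_17 (same 3-coord order as C):

  1: (9, 2, 5)
  2: (6, 2, 1)
  3: (9, 2, 5)
  4: (2, 5, 7)
  5: (6, 2, 1)
  6: (2, 5, 7)
  7: (1, 14, 1)
  8: (1, 14, 1)
  9: (1, 14, 1)
  10: (1, 14, 1)
  11: (9, 2, 5)
  12: (6, 2, 1)
  13: (6, 2, 1)
  14: (9, 2, 5)
  15: (2, 5, 7)
  16: (9, 2, 5)
  17: (2, 5, 7)
  18: (1, 14, 1)

Partition of {1..18} into 4 W_17-dot-orbits:

[[1, 3, 11, 14, 16], [2, 5, 12, 13], [4, 6, 15, 17], [7, 8, 9, 10, 18]]
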